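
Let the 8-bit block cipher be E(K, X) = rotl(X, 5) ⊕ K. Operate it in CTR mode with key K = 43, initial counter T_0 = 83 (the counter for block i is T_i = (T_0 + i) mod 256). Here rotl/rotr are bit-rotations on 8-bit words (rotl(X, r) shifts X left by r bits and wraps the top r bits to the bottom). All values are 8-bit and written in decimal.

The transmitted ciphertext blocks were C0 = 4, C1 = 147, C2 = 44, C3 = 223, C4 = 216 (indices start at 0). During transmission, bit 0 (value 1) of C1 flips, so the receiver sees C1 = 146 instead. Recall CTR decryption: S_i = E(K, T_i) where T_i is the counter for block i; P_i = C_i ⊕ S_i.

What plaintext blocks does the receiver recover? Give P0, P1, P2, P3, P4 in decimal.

P0 = 69, P1 = 51, P2 = 173, P3 = 62, P4 = 25

Only C1 changed, to 146. In CTR, a change in C_i flips the same bit in P_i only; the keystream is unaffected. Decrypting the received ciphertext:
P0: T = 83, S = E(K, T) = 65; 4 ⊕ 65 = 69.
P1: T = 84, S = E(K, T) = 161; 146 ⊕ 161 = 51.
P2: T = 85, S = E(K, T) = 129; 44 ⊕ 129 = 173.
P3: T = 86, S = E(K, T) = 225; 223 ⊕ 225 = 62.
P4: T = 87, S = E(K, T) = 193; 216 ⊕ 193 = 25.
Blocks that differ from the original plaintext: P1.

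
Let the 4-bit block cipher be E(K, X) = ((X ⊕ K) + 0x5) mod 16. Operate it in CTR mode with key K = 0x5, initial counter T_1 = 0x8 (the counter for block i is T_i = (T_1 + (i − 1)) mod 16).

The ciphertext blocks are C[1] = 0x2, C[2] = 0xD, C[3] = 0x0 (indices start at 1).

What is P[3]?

CTR decryption: S_i = E(K, T_i) where T_i is the counter for block i; P_i = C_i ⊕ S_i.
P[3]: T = 0xA, S = E(K, T) = 0x4; 0x0 ⊕ 0x4 = 0x4.

P[3] = 0x4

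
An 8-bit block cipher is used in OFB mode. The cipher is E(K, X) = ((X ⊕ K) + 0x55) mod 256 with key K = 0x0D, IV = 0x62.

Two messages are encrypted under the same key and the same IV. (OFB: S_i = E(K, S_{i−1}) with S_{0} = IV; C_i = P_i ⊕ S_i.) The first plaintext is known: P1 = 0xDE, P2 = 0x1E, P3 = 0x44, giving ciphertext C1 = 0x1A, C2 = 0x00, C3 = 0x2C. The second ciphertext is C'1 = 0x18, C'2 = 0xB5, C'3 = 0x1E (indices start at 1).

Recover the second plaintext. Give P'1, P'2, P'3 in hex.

In OFB with a reused IV, both messages share the same keystream S_i, so C_i ⊕ C'_i = P_i ⊕ P'_i and thus P'_i = P_i ⊕ C_i ⊕ C'_i.
P'1: 0xDE ⊕ 0x1A ⊕ 0x18 = 0xDC.
P'2: 0x1E ⊕ 0x00 ⊕ 0xB5 = 0xAB.
P'3: 0x44 ⊕ 0x2C ⊕ 0x1E = 0x76.

P'1 = 0xDC, P'2 = 0xAB, P'3 = 0x76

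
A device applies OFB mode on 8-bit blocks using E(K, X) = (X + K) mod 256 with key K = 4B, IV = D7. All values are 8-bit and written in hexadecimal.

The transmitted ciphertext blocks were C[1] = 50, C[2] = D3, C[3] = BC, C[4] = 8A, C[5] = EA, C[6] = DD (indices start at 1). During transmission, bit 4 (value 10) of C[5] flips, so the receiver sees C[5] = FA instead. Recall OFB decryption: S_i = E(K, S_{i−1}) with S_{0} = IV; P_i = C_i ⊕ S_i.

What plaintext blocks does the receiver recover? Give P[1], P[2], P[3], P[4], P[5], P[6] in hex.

Only C[5] changed, to FA. In OFB, a change in C_i flips the same bit in P_i only; the keystream is unaffected. Decrypting the received ciphertext:
P[1]: S = E(K, D7) = 22; 50 ⊕ 22 = 72.
P[2]: S = E(K, 22) = 6D; D3 ⊕ 6D = BE.
P[3]: S = E(K, 6D) = B8; BC ⊕ B8 = 04.
P[4]: S = E(K, B8) = 03; 8A ⊕ 03 = 89.
P[5]: S = E(K, 03) = 4E; FA ⊕ 4E = B4.
P[6]: S = E(K, 4E) = 99; DD ⊕ 99 = 44.
Blocks that differ from the original plaintext: P[5].

P[1] = 72, P[2] = BE, P[3] = 04, P[4] = 89, P[5] = B4, P[6] = 44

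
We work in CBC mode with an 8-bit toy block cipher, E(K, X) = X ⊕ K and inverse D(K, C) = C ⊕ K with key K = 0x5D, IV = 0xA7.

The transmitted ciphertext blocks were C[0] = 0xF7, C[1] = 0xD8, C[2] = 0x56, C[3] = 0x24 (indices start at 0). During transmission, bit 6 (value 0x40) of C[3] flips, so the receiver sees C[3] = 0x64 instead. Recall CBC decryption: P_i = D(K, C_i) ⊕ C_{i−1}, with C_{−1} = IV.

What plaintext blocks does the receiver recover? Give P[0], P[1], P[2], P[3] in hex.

P[0] = 0x0D, P[1] = 0x72, P[2] = 0xD3, P[3] = 0x6F

Only C[3] changed, to 0x64. In CBC, a change in C_i garbles P_i and flips the same bit in P_{i+1}. Decrypting the received ciphertext:
P[0]: D(K, 0xF7) = 0xAA; 0xAA ⊕ 0xA7 = 0x0D.
P[1]: D(K, 0xD8) = 0x85; 0x85 ⊕ 0xF7 = 0x72.
P[2]: D(K, 0x56) = 0x0B; 0x0B ⊕ 0xD8 = 0xD3.
P[3]: D(K, 0x64) = 0x39; 0x39 ⊕ 0x56 = 0x6F.
Blocks that differ from the original plaintext: P[3].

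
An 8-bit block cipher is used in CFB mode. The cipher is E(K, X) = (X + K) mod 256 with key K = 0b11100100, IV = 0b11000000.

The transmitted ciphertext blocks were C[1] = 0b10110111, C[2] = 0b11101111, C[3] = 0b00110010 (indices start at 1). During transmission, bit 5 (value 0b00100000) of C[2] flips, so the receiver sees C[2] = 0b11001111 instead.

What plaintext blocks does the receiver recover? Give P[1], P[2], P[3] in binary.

CFB decryption: P_i = C_i ⊕ E(K, C_{i−1}), with C_{0} = IV.
Only C[2] changed, to 0b11001111. In CFB, a change in C_i flips the same bit in P_i and garbles P_{i+1}. Decrypting the received ciphertext:
P[1]: E(K, 0b11000000) = 0b10100100; 0b10110111 ⊕ 0b10100100 = 0b00010011.
P[2]: E(K, 0b10110111) = 0b10011011; 0b11001111 ⊕ 0b10011011 = 0b01010100.
P[3]: E(K, 0b11001111) = 0b10110011; 0b00110010 ⊕ 0b10110011 = 0b10000001.
Blocks that differ from the original plaintext: P[2], P[3].

P[1] = 0b00010011, P[2] = 0b01010100, P[3] = 0b10000001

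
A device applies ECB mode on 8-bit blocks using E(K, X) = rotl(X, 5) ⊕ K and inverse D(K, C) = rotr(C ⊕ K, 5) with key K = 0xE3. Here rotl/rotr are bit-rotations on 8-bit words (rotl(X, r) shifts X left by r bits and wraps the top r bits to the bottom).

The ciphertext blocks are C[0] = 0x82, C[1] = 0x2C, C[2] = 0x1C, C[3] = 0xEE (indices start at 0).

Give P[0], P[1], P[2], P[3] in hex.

ECB decryption: P_i = D(K, C_i).
P[0]: D(K, 0x82) = 0x0B.
P[1]: D(K, 0x2C) = 0x7E.
P[2]: D(K, 0x1C) = 0xFF.
P[3]: D(K, 0xEE) = 0x68.

P[0] = 0x0B, P[1] = 0x7E, P[2] = 0xFF, P[3] = 0x68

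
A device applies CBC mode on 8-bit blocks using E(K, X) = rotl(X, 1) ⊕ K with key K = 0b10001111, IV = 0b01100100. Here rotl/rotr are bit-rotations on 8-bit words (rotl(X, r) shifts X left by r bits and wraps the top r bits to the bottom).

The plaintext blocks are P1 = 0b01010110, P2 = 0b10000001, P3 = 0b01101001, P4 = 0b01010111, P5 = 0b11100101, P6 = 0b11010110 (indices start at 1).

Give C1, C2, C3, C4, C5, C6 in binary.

CBC encryption: C_i = E(K, P_i ⊕ C_{i−1}), with C_{0} = IV.
C1: P1 ⊕ 0b01100100 = 0b00110010; E(K, 0b00110010) = 0b11101011.
C2: P2 ⊕ 0b11101011 = 0b01101010; E(K, 0b01101010) = 0b01011011.
C3: P3 ⊕ 0b01011011 = 0b00110010; E(K, 0b00110010) = 0b11101011.
C4: P4 ⊕ 0b11101011 = 0b10111100; E(K, 0b10111100) = 0b11110110.
C5: P5 ⊕ 0b11110110 = 0b00010011; E(K, 0b00010011) = 0b10101001.
C6: P6 ⊕ 0b10101001 = 0b01111111; E(K, 0b01111111) = 0b01110001.

C1 = 0b11101011, C2 = 0b01011011, C3 = 0b11101011, C4 = 0b11110110, C5 = 0b10101001, C6 = 0b01110001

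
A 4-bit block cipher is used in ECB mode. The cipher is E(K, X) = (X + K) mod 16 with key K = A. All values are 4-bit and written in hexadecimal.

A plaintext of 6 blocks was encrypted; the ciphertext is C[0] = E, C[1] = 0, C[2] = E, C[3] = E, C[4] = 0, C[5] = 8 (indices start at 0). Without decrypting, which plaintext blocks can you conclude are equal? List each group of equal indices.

P[0] = P[2] = P[3]; P[1] = P[4]

ECB encrypts each block independently with the same key, so equal ciphertext blocks imply equal plaintext blocks.
C[0] = C[2] = C[3] = E, so P[0] = P[2] = P[3].
C[1] = C[4] = 0, so P[1] = P[4].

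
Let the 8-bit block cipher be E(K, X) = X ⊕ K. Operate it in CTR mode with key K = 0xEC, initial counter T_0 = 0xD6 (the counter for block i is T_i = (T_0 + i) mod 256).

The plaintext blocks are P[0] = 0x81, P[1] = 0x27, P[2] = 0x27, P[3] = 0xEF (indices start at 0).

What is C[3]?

C[3] = 0xDA

CTR encryption: S_i = E(K, T_i) where T_i is the counter for block i; C_i = P_i ⊕ S_i.
C[0]: T = 0xD6, S = E(K, T) = 0x3A; 0x81 ⊕ 0x3A = 0xBB.
C[1]: T = 0xD7, S = E(K, T) = 0x3B; 0x27 ⊕ 0x3B = 0x1C.
C[2]: T = 0xD8, S = E(K, T) = 0x34; 0x27 ⊕ 0x34 = 0x13.
C[3]: T = 0xD9, S = E(K, T) = 0x35; 0xEF ⊕ 0x35 = 0xDA.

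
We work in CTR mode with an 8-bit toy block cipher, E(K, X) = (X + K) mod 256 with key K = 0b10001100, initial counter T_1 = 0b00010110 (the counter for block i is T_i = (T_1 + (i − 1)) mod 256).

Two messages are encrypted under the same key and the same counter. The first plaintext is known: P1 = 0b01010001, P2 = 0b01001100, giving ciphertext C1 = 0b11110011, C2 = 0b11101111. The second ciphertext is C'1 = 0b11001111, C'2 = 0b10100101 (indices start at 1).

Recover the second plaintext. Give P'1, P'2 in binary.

P'1 = 0b01101101, P'2 = 0b00000110

In CTR with a reused counter, both messages share the same keystream S_i, so C_i ⊕ C'_i = P_i ⊕ P'_i and thus P'_i = P_i ⊕ C_i ⊕ C'_i.
P'1: 0b01010001 ⊕ 0b11110011 ⊕ 0b11001111 = 0b01101101.
P'2: 0b01001100 ⊕ 0b11101111 ⊕ 0b10100101 = 0b00000110.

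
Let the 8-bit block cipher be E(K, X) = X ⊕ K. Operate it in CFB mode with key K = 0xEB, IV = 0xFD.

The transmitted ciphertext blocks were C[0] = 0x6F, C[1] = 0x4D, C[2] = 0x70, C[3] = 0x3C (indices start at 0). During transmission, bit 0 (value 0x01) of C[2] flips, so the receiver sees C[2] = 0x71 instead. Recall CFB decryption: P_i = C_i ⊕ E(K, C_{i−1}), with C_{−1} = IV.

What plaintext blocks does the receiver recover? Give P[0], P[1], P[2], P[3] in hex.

P[0] = 0x79, P[1] = 0xC9, P[2] = 0xD7, P[3] = 0xA6

Only C[2] changed, to 0x71. In CFB, a change in C_i flips the same bit in P_i and garbles P_{i+1}. Decrypting the received ciphertext:
P[0]: E(K, 0xFD) = 0x16; 0x6F ⊕ 0x16 = 0x79.
P[1]: E(K, 0x6F) = 0x84; 0x4D ⊕ 0x84 = 0xC9.
P[2]: E(K, 0x4D) = 0xA6; 0x71 ⊕ 0xA6 = 0xD7.
P[3]: E(K, 0x71) = 0x9A; 0x3C ⊕ 0x9A = 0xA6.
Blocks that differ from the original plaintext: P[2], P[3].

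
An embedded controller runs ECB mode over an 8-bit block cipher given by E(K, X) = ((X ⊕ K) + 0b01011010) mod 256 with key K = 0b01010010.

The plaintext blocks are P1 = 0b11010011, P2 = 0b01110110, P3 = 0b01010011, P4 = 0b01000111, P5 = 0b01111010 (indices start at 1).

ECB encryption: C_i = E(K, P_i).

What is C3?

C3: E(K, 0b01010011) = 0b01011011.

C3 = 0b01011011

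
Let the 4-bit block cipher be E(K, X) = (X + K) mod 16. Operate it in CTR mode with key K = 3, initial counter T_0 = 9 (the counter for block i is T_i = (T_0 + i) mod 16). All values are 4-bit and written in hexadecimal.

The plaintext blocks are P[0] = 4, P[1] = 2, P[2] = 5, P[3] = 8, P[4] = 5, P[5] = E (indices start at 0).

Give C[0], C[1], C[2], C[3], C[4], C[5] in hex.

CTR encryption: S_i = E(K, T_i) where T_i is the counter for block i; C_i = P_i ⊕ S_i.
C[0]: T = 9, S = E(K, T) = C; 4 ⊕ C = 8.
C[1]: T = A, S = E(K, T) = D; 2 ⊕ D = F.
C[2]: T = B, S = E(K, T) = E; 5 ⊕ E = B.
C[3]: T = C, S = E(K, T) = F; 8 ⊕ F = 7.
C[4]: T = D, S = E(K, T) = 0; 5 ⊕ 0 = 5.
C[5]: T = E, S = E(K, T) = 1; E ⊕ 1 = F.

C[0] = 8, C[1] = F, C[2] = B, C[3] = 7, C[4] = 5, C[5] = F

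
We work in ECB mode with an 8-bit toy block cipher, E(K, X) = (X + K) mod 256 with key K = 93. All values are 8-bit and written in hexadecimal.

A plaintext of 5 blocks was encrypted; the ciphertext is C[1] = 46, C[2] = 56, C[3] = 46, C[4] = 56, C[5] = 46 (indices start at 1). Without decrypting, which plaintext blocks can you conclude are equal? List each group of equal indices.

P[1] = P[3] = P[5]; P[2] = P[4]

ECB encrypts each block independently with the same key, so equal ciphertext blocks imply equal plaintext blocks.
C[1] = C[3] = C[5] = 46, so P[1] = P[3] = P[5].
C[2] = C[4] = 56, so P[2] = P[4].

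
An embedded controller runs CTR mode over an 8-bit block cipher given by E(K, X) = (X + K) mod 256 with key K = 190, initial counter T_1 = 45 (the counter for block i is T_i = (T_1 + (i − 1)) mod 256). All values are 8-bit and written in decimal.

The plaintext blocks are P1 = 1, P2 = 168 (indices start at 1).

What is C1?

CTR encryption: S_i = E(K, T_i) where T_i is the counter for block i; C_i = P_i ⊕ S_i.
C1: T = 45, S = E(K, T) = 235; 1 ⊕ 235 = 234.

C1 = 234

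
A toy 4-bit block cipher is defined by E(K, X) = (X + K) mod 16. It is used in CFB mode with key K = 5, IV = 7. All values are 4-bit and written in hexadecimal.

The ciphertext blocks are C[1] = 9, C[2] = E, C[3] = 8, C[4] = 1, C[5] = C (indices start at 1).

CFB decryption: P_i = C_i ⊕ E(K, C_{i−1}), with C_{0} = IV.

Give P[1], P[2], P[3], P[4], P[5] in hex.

P[1]: E(K, 7) = C; 9 ⊕ C = 5.
P[2]: E(K, 9) = E; E ⊕ E = 0.
P[3]: E(K, E) = 3; 8 ⊕ 3 = B.
P[4]: E(K, 8) = D; 1 ⊕ D = C.
P[5]: E(K, 1) = 6; C ⊕ 6 = A.

P[1] = 5, P[2] = 0, P[3] = B, P[4] = C, P[5] = A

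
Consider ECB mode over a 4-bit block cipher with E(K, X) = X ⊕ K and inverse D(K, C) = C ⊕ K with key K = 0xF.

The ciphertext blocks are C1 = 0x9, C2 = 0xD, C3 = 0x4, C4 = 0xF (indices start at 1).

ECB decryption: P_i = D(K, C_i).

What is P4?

P4: D(K, 0xF) = 0x0.

P4 = 0x0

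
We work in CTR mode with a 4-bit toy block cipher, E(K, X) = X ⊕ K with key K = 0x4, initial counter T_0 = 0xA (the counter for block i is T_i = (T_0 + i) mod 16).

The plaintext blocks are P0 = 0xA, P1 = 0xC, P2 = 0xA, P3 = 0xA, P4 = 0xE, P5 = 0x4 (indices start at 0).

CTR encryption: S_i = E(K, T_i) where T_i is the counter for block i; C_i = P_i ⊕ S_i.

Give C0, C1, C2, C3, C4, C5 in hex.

C0 = 0x4, C1 = 0x3, C2 = 0x2, C3 = 0x3, C4 = 0x4, C5 = 0xF

C0: T = 0xA, S = E(K, T) = 0xE; 0xA ⊕ 0xE = 0x4.
C1: T = 0xB, S = E(K, T) = 0xF; 0xC ⊕ 0xF = 0x3.
C2: T = 0xC, S = E(K, T) = 0x8; 0xA ⊕ 0x8 = 0x2.
C3: T = 0xD, S = E(K, T) = 0x9; 0xA ⊕ 0x9 = 0x3.
C4: T = 0xE, S = E(K, T) = 0xA; 0xE ⊕ 0xA = 0x4.
C5: T = 0xF, S = E(K, T) = 0xB; 0x4 ⊕ 0xB = 0xF.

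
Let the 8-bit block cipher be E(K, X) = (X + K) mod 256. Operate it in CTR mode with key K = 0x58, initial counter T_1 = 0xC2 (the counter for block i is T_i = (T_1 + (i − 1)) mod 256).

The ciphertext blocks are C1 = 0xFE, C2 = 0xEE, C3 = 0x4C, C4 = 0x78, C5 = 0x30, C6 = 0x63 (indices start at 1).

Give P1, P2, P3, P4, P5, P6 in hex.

P1 = 0xE4, P2 = 0xF5, P3 = 0x50, P4 = 0x65, P5 = 0x2E, P6 = 0x7C

CTR decryption: S_i = E(K, T_i) where T_i is the counter for block i; P_i = C_i ⊕ S_i.
P1: T = 0xC2, S = E(K, T) = 0x1A; 0xFE ⊕ 0x1A = 0xE4.
P2: T = 0xC3, S = E(K, T) = 0x1B; 0xEE ⊕ 0x1B = 0xF5.
P3: T = 0xC4, S = E(K, T) = 0x1C; 0x4C ⊕ 0x1C = 0x50.
P4: T = 0xC5, S = E(K, T) = 0x1D; 0x78 ⊕ 0x1D = 0x65.
P5: T = 0xC6, S = E(K, T) = 0x1E; 0x30 ⊕ 0x1E = 0x2E.
P6: T = 0xC7, S = E(K, T) = 0x1F; 0x63 ⊕ 0x1F = 0x7C.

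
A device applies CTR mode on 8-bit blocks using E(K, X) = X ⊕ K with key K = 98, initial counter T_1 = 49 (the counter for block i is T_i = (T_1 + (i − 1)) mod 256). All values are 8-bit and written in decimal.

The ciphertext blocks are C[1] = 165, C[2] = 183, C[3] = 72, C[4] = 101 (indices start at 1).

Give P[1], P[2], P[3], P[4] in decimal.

P[1] = 246, P[2] = 231, P[3] = 25, P[4] = 51

CTR decryption: S_i = E(K, T_i) where T_i is the counter for block i; P_i = C_i ⊕ S_i.
P[1]: T = 49, S = E(K, T) = 83; 165 ⊕ 83 = 246.
P[2]: T = 50, S = E(K, T) = 80; 183 ⊕ 80 = 231.
P[3]: T = 51, S = E(K, T) = 81; 72 ⊕ 81 = 25.
P[4]: T = 52, S = E(K, T) = 86; 101 ⊕ 86 = 51.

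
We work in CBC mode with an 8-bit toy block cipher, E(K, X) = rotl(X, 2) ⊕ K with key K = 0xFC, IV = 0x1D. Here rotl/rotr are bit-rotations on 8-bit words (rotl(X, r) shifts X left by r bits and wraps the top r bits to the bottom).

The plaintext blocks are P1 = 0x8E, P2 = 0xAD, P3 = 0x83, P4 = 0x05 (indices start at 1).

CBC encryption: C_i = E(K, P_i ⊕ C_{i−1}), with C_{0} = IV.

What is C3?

C1: P1 ⊕ 0x1D = 0x93; E(K, 0x93) = 0xB2.
C2: P2 ⊕ 0xB2 = 0x1F; E(K, 0x1F) = 0x80.
C3: P3 ⊕ 0x80 = 0x03; E(K, 0x03) = 0xF0.

C3 = 0xF0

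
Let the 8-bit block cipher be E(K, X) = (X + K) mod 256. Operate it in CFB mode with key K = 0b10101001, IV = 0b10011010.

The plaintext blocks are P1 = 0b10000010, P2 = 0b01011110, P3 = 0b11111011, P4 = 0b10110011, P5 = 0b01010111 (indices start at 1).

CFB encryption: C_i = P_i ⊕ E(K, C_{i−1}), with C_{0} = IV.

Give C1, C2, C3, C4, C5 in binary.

C1 = 0b11000001, C2 = 0b00110100, C3 = 0b00100110, C4 = 0b01111100, C5 = 0b01110010

C1: E(K, 0b10011010) = 0b01000011; 0b10000010 ⊕ 0b01000011 = 0b11000001.
C2: E(K, 0b11000001) = 0b01101010; 0b01011110 ⊕ 0b01101010 = 0b00110100.
C3: E(K, 0b00110100) = 0b11011101; 0b11111011 ⊕ 0b11011101 = 0b00100110.
C4: E(K, 0b00100110) = 0b11001111; 0b10110011 ⊕ 0b11001111 = 0b01111100.
C5: E(K, 0b01111100) = 0b00100101; 0b01010111 ⊕ 0b00100101 = 0b01110010.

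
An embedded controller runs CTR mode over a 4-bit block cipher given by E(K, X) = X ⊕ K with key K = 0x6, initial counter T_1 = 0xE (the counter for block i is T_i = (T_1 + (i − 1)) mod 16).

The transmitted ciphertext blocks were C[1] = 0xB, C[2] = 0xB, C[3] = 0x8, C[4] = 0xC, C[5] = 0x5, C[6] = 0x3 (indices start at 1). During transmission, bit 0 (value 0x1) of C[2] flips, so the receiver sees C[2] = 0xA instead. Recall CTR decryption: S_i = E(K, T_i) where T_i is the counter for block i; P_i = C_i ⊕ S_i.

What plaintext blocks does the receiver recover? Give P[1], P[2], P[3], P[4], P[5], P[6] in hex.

Only C[2] changed, to 0xA. In CTR, a change in C_i flips the same bit in P_i only; the keystream is unaffected. Decrypting the received ciphertext:
P[1]: T = 0xE, S = E(K, T) = 0x8; 0xB ⊕ 0x8 = 0x3.
P[2]: T = 0xF, S = E(K, T) = 0x9; 0xA ⊕ 0x9 = 0x3.
P[3]: T = 0x0, S = E(K, T) = 0x6; 0x8 ⊕ 0x6 = 0xE.
P[4]: T = 0x1, S = E(K, T) = 0x7; 0xC ⊕ 0x7 = 0xB.
P[5]: T = 0x2, S = E(K, T) = 0x4; 0x5 ⊕ 0x4 = 0x1.
P[6]: T = 0x3, S = E(K, T) = 0x5; 0x3 ⊕ 0x5 = 0x6.
Blocks that differ from the original plaintext: P[2].

P[1] = 0x3, P[2] = 0x3, P[3] = 0xE, P[4] = 0xB, P[5] = 0x1, P[6] = 0x6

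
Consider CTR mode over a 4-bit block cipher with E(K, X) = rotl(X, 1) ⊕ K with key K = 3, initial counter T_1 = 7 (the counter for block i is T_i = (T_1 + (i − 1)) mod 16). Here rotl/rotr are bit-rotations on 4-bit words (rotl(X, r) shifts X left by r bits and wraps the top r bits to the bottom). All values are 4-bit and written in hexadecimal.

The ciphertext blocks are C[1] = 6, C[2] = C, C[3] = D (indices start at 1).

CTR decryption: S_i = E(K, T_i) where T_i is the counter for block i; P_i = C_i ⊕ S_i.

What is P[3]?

P[3]: T = 9, S = E(K, T) = 0; D ⊕ 0 = D.

P[3] = D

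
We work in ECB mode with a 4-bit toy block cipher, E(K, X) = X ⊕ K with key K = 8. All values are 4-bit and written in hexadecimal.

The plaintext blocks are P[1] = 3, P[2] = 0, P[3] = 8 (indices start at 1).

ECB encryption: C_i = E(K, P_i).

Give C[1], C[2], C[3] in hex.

C[1] = B, C[2] = 8, C[3] = 0

C[1]: E(K, 3) = B.
C[2]: E(K, 0) = 8.
C[3]: E(K, 8) = 0.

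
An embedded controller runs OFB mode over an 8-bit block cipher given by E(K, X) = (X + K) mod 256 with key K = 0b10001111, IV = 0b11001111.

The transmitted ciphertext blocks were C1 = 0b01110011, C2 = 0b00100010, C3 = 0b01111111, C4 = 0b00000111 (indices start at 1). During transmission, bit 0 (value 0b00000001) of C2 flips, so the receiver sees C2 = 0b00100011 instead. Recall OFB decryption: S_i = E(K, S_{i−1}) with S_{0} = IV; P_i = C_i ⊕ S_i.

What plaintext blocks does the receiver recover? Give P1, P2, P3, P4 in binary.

P1 = 0b00101101, P2 = 0b11001110, P3 = 0b00000011, P4 = 0b00001100

Only C2 changed, to 0b00100011. In OFB, a change in C_i flips the same bit in P_i only; the keystream is unaffected. Decrypting the received ciphertext:
P1: S = E(K, 0b11001111) = 0b01011110; 0b01110011 ⊕ 0b01011110 = 0b00101101.
P2: S = E(K, 0b01011110) = 0b11101101; 0b00100011 ⊕ 0b11101101 = 0b11001110.
P3: S = E(K, 0b11101101) = 0b01111100; 0b01111111 ⊕ 0b01111100 = 0b00000011.
P4: S = E(K, 0b01111100) = 0b00001011; 0b00000111 ⊕ 0b00001011 = 0b00001100.
Blocks that differ from the original plaintext: P2.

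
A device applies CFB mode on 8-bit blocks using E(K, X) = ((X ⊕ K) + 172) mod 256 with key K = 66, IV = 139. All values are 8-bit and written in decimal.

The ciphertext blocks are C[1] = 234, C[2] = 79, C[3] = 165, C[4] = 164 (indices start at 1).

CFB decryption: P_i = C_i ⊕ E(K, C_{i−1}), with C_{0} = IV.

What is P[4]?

P[4] = 55

P[4]: E(K, 165) = 147; 164 ⊕ 147 = 55.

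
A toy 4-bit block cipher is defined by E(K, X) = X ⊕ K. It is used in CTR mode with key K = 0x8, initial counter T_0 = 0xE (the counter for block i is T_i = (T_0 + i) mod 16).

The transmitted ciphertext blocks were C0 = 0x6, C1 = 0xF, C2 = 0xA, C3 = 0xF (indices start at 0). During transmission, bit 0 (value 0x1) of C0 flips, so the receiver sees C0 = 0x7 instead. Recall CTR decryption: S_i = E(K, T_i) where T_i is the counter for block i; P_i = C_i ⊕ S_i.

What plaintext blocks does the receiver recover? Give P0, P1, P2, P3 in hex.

P0 = 0x1, P1 = 0x8, P2 = 0x2, P3 = 0x6

Only C0 changed, to 0x7. In CTR, a change in C_i flips the same bit in P_i only; the keystream is unaffected. Decrypting the received ciphertext:
P0: T = 0xE, S = E(K, T) = 0x6; 0x7 ⊕ 0x6 = 0x1.
P1: T = 0xF, S = E(K, T) = 0x7; 0xF ⊕ 0x7 = 0x8.
P2: T = 0x0, S = E(K, T) = 0x8; 0xA ⊕ 0x8 = 0x2.
P3: T = 0x1, S = E(K, T) = 0x9; 0xF ⊕ 0x9 = 0x6.
Blocks that differ from the original plaintext: P0.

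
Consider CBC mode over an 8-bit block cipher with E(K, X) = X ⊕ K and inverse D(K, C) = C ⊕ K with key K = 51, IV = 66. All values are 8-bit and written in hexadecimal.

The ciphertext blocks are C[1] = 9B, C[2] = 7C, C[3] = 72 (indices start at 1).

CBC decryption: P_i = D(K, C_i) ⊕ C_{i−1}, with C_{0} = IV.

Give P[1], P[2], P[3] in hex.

P[1]: D(K, 9B) = CA; CA ⊕ 66 = AC.
P[2]: D(K, 7C) = 2D; 2D ⊕ 9B = B6.
P[3]: D(K, 72) = 23; 23 ⊕ 7C = 5F.

P[1] = AC, P[2] = B6, P[3] = 5F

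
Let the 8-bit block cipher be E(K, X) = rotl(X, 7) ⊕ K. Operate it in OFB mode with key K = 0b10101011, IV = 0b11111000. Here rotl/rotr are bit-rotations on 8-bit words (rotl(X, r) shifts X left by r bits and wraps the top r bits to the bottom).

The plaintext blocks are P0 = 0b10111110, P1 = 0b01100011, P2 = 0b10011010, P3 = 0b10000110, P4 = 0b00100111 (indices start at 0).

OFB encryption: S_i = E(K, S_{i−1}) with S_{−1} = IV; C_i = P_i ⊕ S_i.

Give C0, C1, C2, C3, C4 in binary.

C0 = 0b01101001, C1 = 0b00100011, C2 = 0b00010001, C3 = 0b11101000, C4 = 0b10111011

C0: S = E(K, 0b11111000) = 0b11010111; 0b10111110 ⊕ 0b11010111 = 0b01101001.
C1: S = E(K, 0b11010111) = 0b01000000; 0b01100011 ⊕ 0b01000000 = 0b00100011.
C2: S = E(K, 0b01000000) = 0b10001011; 0b10011010 ⊕ 0b10001011 = 0b00010001.
C3: S = E(K, 0b10001011) = 0b01101110; 0b10000110 ⊕ 0b01101110 = 0b11101000.
C4: S = E(K, 0b01101110) = 0b10011100; 0b00100111 ⊕ 0b10011100 = 0b10111011.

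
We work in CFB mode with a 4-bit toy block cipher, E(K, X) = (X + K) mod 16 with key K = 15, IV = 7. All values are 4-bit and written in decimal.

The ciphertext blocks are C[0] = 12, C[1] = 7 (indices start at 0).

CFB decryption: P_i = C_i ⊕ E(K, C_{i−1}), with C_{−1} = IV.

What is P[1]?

P[1] = 12

P[1]: E(K, 12) = 11; 7 ⊕ 11 = 12.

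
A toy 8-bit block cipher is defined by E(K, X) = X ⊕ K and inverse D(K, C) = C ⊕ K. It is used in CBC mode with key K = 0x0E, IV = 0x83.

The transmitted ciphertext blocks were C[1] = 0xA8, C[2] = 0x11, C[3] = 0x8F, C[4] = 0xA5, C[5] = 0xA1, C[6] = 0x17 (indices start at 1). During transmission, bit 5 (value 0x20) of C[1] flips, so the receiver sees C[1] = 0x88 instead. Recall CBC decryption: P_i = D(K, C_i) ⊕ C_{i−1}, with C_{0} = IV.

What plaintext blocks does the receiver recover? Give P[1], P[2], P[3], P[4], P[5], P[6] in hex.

Only C[1] changed, to 0x88. In CBC, a change in C_i garbles P_i and flips the same bit in P_{i+1}. Decrypting the received ciphertext:
P[1]: D(K, 0x88) = 0x86; 0x86 ⊕ 0x83 = 0x05.
P[2]: D(K, 0x11) = 0x1F; 0x1F ⊕ 0x88 = 0x97.
P[3]: D(K, 0x8F) = 0x81; 0x81 ⊕ 0x11 = 0x90.
P[4]: D(K, 0xA5) = 0xAB; 0xAB ⊕ 0x8F = 0x24.
P[5]: D(K, 0xA1) = 0xAF; 0xAF ⊕ 0xA5 = 0x0A.
P[6]: D(K, 0x17) = 0x19; 0x19 ⊕ 0xA1 = 0xB8.
Blocks that differ from the original plaintext: P[1], P[2].

P[1] = 0x05, P[2] = 0x97, P[3] = 0x90, P[4] = 0x24, P[5] = 0x0A, P[6] = 0xB8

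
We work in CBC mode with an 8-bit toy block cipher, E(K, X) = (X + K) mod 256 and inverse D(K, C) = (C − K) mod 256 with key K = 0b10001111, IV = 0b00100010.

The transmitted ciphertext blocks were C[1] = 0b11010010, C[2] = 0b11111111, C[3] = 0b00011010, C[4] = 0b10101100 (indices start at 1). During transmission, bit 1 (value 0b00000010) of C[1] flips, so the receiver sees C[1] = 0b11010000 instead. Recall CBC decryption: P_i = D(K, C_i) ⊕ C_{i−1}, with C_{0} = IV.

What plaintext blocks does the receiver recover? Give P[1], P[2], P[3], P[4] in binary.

Only C[1] changed, to 0b11010000. In CBC, a change in C_i garbles P_i and flips the same bit in P_{i+1}. Decrypting the received ciphertext:
P[1]: D(K, 0b11010000) = 0b01000001; 0b01000001 ⊕ 0b00100010 = 0b01100011.
P[2]: D(K, 0b11111111) = 0b01110000; 0b01110000 ⊕ 0b11010000 = 0b10100000.
P[3]: D(K, 0b00011010) = 0b10001011; 0b10001011 ⊕ 0b11111111 = 0b01110100.
P[4]: D(K, 0b10101100) = 0b00011101; 0b00011101 ⊕ 0b00011010 = 0b00000111.
Blocks that differ from the original plaintext: P[1], P[2].

P[1] = 0b01100011, P[2] = 0b10100000, P[3] = 0b01110100, P[4] = 0b00000111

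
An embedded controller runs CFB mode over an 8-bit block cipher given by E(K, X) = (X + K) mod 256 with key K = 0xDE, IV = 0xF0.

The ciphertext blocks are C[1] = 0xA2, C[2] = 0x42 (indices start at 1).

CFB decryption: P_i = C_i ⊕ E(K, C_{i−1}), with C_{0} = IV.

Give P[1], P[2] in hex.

P[1] = 0x6C, P[2] = 0xC2

P[1]: E(K, 0xF0) = 0xCE; 0xA2 ⊕ 0xCE = 0x6C.
P[2]: E(K, 0xA2) = 0x80; 0x42 ⊕ 0x80 = 0xC2.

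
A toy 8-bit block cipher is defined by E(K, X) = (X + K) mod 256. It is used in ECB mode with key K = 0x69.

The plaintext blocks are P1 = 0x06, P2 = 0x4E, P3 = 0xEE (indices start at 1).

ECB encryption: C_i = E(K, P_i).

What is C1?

C1 = 0x6F

C1: E(K, 0x06) = 0x6F.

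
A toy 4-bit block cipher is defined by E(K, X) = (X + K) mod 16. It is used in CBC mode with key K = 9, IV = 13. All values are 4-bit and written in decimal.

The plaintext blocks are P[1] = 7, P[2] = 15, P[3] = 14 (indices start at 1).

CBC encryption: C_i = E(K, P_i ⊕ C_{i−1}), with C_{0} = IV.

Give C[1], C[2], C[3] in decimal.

C[1]: P[1] ⊕ 13 = 10; E(K, 10) = 3.
C[2]: P[2] ⊕ 3 = 12; E(K, 12) = 5.
C[3]: P[3] ⊕ 5 = 11; E(K, 11) = 4.

C[1] = 3, C[2] = 5, C[3] = 4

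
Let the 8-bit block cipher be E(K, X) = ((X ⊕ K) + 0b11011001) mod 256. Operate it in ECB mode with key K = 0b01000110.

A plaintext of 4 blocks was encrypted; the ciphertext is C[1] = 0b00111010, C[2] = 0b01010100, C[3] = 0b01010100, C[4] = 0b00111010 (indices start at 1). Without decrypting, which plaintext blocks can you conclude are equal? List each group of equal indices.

P[1] = P[4]; P[2] = P[3]

ECB encrypts each block independently with the same key, so equal ciphertext blocks imply equal plaintext blocks.
C[1] = C[4] = 0b00111010, so P[1] = P[4].
C[2] = C[3] = 0b01010100, so P[2] = P[3].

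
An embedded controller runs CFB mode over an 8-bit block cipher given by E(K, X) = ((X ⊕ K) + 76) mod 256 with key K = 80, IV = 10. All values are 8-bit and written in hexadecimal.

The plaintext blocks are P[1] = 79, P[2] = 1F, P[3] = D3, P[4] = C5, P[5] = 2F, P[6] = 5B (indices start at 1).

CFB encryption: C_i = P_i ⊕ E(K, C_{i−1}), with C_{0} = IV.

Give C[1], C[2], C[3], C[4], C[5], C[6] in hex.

C[1]: E(K, 10) = 06; 79 ⊕ 06 = 7F.
C[2]: E(K, 7F) = 75; 1F ⊕ 75 = 6A.
C[3]: E(K, 6A) = 60; D3 ⊕ 60 = B3.
C[4]: E(K, B3) = A9; C5 ⊕ A9 = 6C.
C[5]: E(K, 6C) = 62; 2F ⊕ 62 = 4D.
C[6]: E(K, 4D) = 43; 5B ⊕ 43 = 18.

C[1] = 7F, C[2] = 6A, C[3] = B3, C[4] = 6C, C[5] = 4D, C[6] = 18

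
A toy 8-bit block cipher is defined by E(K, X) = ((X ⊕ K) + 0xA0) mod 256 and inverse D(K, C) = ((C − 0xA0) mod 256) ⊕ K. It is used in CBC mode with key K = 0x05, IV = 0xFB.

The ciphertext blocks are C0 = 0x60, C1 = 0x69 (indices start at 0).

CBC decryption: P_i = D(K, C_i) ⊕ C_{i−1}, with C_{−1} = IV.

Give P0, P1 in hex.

P0: D(K, 0x60) = 0xC5; 0xC5 ⊕ 0xFB = 0x3E.
P1: D(K, 0x69) = 0xCC; 0xCC ⊕ 0x60 = 0xAC.

P0 = 0x3E, P1 = 0xAC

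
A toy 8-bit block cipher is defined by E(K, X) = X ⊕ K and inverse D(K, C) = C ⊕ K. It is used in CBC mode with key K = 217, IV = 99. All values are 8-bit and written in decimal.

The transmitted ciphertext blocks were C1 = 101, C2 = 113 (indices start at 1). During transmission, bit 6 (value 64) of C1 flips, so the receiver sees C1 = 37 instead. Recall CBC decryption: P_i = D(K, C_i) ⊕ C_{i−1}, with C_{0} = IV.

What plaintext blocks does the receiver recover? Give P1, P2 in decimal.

Only C1 changed, to 37. In CBC, a change in C_i garbles P_i and flips the same bit in P_{i+1}. Decrypting the received ciphertext:
P1: D(K, 37) = 252; 252 ⊕ 99 = 159.
P2: D(K, 113) = 168; 168 ⊕ 37 = 141.
Blocks that differ from the original plaintext: P1, P2.

P1 = 159, P2 = 141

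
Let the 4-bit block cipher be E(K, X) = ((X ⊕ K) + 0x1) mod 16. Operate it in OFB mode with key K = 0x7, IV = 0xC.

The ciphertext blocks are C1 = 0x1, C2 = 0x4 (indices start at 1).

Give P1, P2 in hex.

OFB decryption: S_i = E(K, S_{i−1}) with S_{0} = IV; P_i = C_i ⊕ S_i.
P1: S = E(K, 0xC) = 0xC; 0x1 ⊕ 0xC = 0xD.
P2: S = E(K, 0xC) = 0xC; 0x4 ⊕ 0xC = 0x8.

P1 = 0xD, P2 = 0x8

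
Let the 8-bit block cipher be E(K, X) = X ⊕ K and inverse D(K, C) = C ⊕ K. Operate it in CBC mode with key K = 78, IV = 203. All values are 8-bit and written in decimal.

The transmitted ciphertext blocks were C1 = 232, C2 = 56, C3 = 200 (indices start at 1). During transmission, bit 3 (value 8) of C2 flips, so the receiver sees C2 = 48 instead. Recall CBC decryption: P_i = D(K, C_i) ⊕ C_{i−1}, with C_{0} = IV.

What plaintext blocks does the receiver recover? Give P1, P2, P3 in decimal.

P1 = 109, P2 = 150, P3 = 182

Only C2 changed, to 48. In CBC, a change in C_i garbles P_i and flips the same bit in P_{i+1}. Decrypting the received ciphertext:
P1: D(K, 232) = 166; 166 ⊕ 203 = 109.
P2: D(K, 48) = 126; 126 ⊕ 232 = 150.
P3: D(K, 200) = 134; 134 ⊕ 48 = 182.
Blocks that differ from the original plaintext: P2, P3.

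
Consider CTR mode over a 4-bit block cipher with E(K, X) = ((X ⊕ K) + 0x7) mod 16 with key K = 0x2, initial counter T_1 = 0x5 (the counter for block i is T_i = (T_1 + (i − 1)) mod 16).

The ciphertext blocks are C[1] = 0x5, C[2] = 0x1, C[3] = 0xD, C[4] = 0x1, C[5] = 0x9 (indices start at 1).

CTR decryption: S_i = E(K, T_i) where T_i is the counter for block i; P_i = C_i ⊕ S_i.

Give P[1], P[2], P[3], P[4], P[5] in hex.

P[1] = 0xB, P[2] = 0xA, P[3] = 0x1, P[4] = 0x0, P[5] = 0xB

P[1]: T = 0x5, S = E(K, T) = 0xE; 0x5 ⊕ 0xE = 0xB.
P[2]: T = 0x6, S = E(K, T) = 0xB; 0x1 ⊕ 0xB = 0xA.
P[3]: T = 0x7, S = E(K, T) = 0xC; 0xD ⊕ 0xC = 0x1.
P[4]: T = 0x8, S = E(K, T) = 0x1; 0x1 ⊕ 0x1 = 0x0.
P[5]: T = 0x9, S = E(K, T) = 0x2; 0x9 ⊕ 0x2 = 0xB.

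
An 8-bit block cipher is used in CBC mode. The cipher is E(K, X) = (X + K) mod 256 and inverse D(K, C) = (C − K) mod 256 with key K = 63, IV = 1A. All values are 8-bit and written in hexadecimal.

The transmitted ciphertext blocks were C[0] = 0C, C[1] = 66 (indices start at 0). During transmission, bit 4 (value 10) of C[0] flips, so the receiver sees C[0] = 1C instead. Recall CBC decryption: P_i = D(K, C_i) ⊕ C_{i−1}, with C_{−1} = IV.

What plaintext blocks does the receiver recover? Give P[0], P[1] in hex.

Only C[0] changed, to 1C. In CBC, a change in C_i garbles P_i and flips the same bit in P_{i+1}. Decrypting the received ciphertext:
P[0]: D(K, 1C) = B9; B9 ⊕ 1A = A3.
P[1]: D(K, 66) = 03; 03 ⊕ 1C = 1F.
Blocks that differ from the original plaintext: P[0], P[1].

P[0] = A3, P[1] = 1F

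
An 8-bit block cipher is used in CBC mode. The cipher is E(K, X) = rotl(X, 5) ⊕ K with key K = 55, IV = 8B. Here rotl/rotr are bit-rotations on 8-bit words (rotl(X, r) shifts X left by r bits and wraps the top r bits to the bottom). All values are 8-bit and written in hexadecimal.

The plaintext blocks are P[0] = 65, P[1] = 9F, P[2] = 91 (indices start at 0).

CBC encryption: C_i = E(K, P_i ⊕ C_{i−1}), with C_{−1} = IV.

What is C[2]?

C[0]: P[0] ⊕ 8B = EE; E(K, EE) = 88.
C[1]: P[1] ⊕ 88 = 17; E(K, 17) = B7.
C[2]: P[2] ⊕ B7 = 26; E(K, 26) = 91.

C[2] = 91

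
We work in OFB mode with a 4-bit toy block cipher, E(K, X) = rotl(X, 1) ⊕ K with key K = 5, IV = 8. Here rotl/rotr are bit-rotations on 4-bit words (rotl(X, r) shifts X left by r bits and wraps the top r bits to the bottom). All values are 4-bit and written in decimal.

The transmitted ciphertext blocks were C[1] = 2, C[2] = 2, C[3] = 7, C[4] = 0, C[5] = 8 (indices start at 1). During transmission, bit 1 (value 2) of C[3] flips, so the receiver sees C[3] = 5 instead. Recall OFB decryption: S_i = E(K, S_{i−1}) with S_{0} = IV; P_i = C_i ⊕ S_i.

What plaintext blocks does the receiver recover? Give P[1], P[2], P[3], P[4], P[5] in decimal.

P[1] = 6, P[2] = 15, P[3] = 11, P[4] = 8, P[5] = 12

Only C[3] changed, to 5. In OFB, a change in C_i flips the same bit in P_i only; the keystream is unaffected. Decrypting the received ciphertext:
P[1]: S = E(K, 8) = 4; 2 ⊕ 4 = 6.
P[2]: S = E(K, 4) = 13; 2 ⊕ 13 = 15.
P[3]: S = E(K, 13) = 14; 5 ⊕ 14 = 11.
P[4]: S = E(K, 14) = 8; 0 ⊕ 8 = 8.
P[5]: S = E(K, 8) = 4; 8 ⊕ 4 = 12.
Blocks that differ from the original plaintext: P[3].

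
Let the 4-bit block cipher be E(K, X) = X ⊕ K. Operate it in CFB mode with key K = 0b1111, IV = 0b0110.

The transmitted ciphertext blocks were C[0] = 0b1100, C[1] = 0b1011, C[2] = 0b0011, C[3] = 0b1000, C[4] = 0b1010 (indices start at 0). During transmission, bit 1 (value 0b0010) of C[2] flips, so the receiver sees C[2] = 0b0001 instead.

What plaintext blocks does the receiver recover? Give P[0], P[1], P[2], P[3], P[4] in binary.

CFB decryption: P_i = C_i ⊕ E(K, C_{i−1}), with C_{−1} = IV.
Only C[2] changed, to 0b0001. In CFB, a change in C_i flips the same bit in P_i and garbles P_{i+1}. Decrypting the received ciphertext:
P[0]: E(K, 0b0110) = 0b1001; 0b1100 ⊕ 0b1001 = 0b0101.
P[1]: E(K, 0b1100) = 0b0011; 0b1011 ⊕ 0b0011 = 0b1000.
P[2]: E(K, 0b1011) = 0b0100; 0b0001 ⊕ 0b0100 = 0b0101.
P[3]: E(K, 0b0001) = 0b1110; 0b1000 ⊕ 0b1110 = 0b0110.
P[4]: E(K, 0b1000) = 0b0111; 0b1010 ⊕ 0b0111 = 0b1101.
Blocks that differ from the original plaintext: P[2], P[3].

P[0] = 0b0101, P[1] = 0b1000, P[2] = 0b0101, P[3] = 0b0110, P[4] = 0b1101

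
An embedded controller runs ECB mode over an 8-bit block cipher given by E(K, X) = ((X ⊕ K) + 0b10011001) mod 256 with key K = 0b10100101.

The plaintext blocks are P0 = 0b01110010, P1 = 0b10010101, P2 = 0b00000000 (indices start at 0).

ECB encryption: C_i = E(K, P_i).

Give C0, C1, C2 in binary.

C0: E(K, 0b01110010) = 0b01110000.
C1: E(K, 0b10010101) = 0b11001001.
C2: E(K, 0b00000000) = 0b00111110.

C0 = 0b01110000, C1 = 0b11001001, C2 = 0b00111110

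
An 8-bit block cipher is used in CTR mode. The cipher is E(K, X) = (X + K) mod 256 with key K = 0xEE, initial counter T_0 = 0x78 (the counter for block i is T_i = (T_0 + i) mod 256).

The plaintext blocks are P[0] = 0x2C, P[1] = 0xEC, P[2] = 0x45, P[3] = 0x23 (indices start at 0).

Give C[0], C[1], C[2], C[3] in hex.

C[0] = 0x4A, C[1] = 0x8B, C[2] = 0x2D, C[3] = 0x4A

CTR encryption: S_i = E(K, T_i) where T_i is the counter for block i; C_i = P_i ⊕ S_i.
C[0]: T = 0x78, S = E(K, T) = 0x66; 0x2C ⊕ 0x66 = 0x4A.
C[1]: T = 0x79, S = E(K, T) = 0x67; 0xEC ⊕ 0x67 = 0x8B.
C[2]: T = 0x7A, S = E(K, T) = 0x68; 0x45 ⊕ 0x68 = 0x2D.
C[3]: T = 0x7B, S = E(K, T) = 0x69; 0x23 ⊕ 0x69 = 0x4A.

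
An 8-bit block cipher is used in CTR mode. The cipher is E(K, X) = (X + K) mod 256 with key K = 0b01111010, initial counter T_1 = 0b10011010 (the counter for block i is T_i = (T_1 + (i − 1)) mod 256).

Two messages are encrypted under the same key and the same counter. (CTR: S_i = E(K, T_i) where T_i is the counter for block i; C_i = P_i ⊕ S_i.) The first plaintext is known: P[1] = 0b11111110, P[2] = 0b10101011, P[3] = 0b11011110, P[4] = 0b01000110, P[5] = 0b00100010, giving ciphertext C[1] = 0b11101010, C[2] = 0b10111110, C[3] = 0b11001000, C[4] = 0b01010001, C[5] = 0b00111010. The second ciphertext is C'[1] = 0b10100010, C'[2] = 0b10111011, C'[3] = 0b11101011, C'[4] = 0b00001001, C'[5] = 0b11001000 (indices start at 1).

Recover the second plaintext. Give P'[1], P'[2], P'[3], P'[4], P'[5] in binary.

P'[1] = 0b10110110, P'[2] = 0b10101110, P'[3] = 0b11111101, P'[4] = 0b00011110, P'[5] = 0b11010000

In CTR with a reused counter, both messages share the same keystream S_i, so C_i ⊕ C'_i = P_i ⊕ P'_i and thus P'_i = P_i ⊕ C_i ⊕ C'_i.
P'[1]: 0b11111110 ⊕ 0b11101010 ⊕ 0b10100010 = 0b10110110.
P'[2]: 0b10101011 ⊕ 0b10111110 ⊕ 0b10111011 = 0b10101110.
P'[3]: 0b11011110 ⊕ 0b11001000 ⊕ 0b11101011 = 0b11111101.
P'[4]: 0b01000110 ⊕ 0b01010001 ⊕ 0b00001001 = 0b00011110.
P'[5]: 0b00100010 ⊕ 0b00111010 ⊕ 0b11001000 = 0b11010000.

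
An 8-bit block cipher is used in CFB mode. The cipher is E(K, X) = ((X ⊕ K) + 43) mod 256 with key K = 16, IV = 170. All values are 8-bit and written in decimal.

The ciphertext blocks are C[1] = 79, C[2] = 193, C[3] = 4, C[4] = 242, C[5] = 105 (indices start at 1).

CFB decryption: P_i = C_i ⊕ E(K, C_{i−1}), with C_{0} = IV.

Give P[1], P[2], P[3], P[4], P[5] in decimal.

P[1] = 170, P[2] = 75, P[3] = 248, P[4] = 205, P[5] = 100

P[1]: E(K, 170) = 229; 79 ⊕ 229 = 170.
P[2]: E(K, 79) = 138; 193 ⊕ 138 = 75.
P[3]: E(K, 193) = 252; 4 ⊕ 252 = 248.
P[4]: E(K, 4) = 63; 242 ⊕ 63 = 205.
P[5]: E(K, 242) = 13; 105 ⊕ 13 = 100.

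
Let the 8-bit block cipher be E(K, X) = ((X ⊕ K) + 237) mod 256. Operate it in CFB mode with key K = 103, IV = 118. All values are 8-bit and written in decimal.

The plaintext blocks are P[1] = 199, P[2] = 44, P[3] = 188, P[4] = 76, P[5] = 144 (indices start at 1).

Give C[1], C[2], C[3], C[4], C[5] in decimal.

CFB encryption: C_i = P_i ⊕ E(K, C_{i−1}), with C_{0} = IV.
C[1]: E(K, 118) = 254; 199 ⊕ 254 = 57.
C[2]: E(K, 57) = 75; 44 ⊕ 75 = 103.
C[3]: E(K, 103) = 237; 188 ⊕ 237 = 81.
C[4]: E(K, 81) = 35; 76 ⊕ 35 = 111.
C[5]: E(K, 111) = 245; 144 ⊕ 245 = 101.

C[1] = 57, C[2] = 103, C[3] = 81, C[4] = 111, C[5] = 101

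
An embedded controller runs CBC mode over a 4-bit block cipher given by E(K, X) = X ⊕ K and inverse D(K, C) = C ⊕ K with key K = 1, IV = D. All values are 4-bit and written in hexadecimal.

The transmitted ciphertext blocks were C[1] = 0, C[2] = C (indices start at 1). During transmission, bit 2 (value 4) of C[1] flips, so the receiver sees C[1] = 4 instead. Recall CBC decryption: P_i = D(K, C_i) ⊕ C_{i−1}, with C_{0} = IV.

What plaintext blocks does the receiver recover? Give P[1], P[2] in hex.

Only C[1] changed, to 4. In CBC, a change in C_i garbles P_i and flips the same bit in P_{i+1}. Decrypting the received ciphertext:
P[1]: D(K, 4) = 5; 5 ⊕ D = 8.
P[2]: D(K, C) = D; D ⊕ 4 = 9.
Blocks that differ from the original plaintext: P[1], P[2].

P[1] = 8, P[2] = 9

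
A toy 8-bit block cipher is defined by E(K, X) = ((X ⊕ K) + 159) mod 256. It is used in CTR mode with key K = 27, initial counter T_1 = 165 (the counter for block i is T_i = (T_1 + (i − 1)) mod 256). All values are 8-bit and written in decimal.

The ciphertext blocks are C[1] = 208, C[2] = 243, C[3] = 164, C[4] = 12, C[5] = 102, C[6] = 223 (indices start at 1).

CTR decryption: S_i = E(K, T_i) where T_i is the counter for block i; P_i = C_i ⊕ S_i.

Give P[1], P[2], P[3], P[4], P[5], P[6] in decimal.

P[1] = 141, P[2] = 175, P[3] = 255, P[4] = 94, P[5] = 55, P[6] = 143

P[1]: T = 165, S = E(K, T) = 93; 208 ⊕ 93 = 141.
P[2]: T = 166, S = E(K, T) = 92; 243 ⊕ 92 = 175.
P[3]: T = 167, S = E(K, T) = 91; 164 ⊕ 91 = 255.
P[4]: T = 168, S = E(K, T) = 82; 12 ⊕ 82 = 94.
P[5]: T = 169, S = E(K, T) = 81; 102 ⊕ 81 = 55.
P[6]: T = 170, S = E(K, T) = 80; 223 ⊕ 80 = 143.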